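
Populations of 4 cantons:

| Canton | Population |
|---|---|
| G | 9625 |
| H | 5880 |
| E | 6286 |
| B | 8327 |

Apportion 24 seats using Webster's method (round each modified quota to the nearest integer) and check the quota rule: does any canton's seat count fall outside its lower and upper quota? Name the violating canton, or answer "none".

none

Standard quotas: G 7.670, H 4.686, E 5.009, B 6.636.
Webster allocation: G 8, H 5, E 5, B 6.
Every allocation lies between the lower and upper quota.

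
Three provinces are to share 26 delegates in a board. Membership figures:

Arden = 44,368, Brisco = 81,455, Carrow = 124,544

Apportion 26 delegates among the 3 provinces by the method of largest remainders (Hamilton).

Standard divisor: 250367 ÷ 26 ≈ 9629.5.
Standard quotas: Arden 4.6075, Brisco 8.4589, Carrow 12.9336.
Lower quotas: Arden 4, Brisco 8, Carrow 12 (sum 24, leaving 2 seats).
Remainders in descending order: Carrow 0.9336, Arden 0.6075, Brisco 0.4589.
Largest remainders: Carrow, Arden receive the extra seats.

Arden: 5; Brisco: 8; Carrow: 13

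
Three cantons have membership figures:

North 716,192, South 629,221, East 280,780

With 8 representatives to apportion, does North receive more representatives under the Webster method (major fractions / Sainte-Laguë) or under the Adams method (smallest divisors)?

Webster

Webster: North 4, South 3, East 1.
Adams: North 3, South 3, East 2.
North gets 4 under Webster and 3 under Adams.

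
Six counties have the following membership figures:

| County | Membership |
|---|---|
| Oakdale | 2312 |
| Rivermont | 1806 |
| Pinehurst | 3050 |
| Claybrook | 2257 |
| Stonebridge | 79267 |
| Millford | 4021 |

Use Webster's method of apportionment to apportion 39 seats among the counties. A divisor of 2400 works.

Oakdale 1; Rivermont 1; Pinehurst 1; Claybrook 1; Stonebridge 33; Millford 2

With modified divisor 2400: modified quotas Oakdale 0.963, Rivermont 0.752, Pinehurst 1.271, Claybrook 0.940, Stonebridge 33.028, Millford 1.675.
Rounding to the nearest integer: Oakdale 1, Rivermont 1, Pinehurst 1, Claybrook 1, Stonebridge 33, Millford 2 (total 39).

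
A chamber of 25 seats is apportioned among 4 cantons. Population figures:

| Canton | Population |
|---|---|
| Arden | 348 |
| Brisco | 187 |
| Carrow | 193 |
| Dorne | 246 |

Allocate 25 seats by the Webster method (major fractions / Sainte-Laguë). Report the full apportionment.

Arden=9, Brisco=5, Carrow=5, Dorne=6

Standard divisor 974/25 ≈ 38.96; standard quotas: Arden 8.932, Brisco 4.800, Carrow 4.954, Dorne 6.314.
Rounding to the nearest integer gives Arden 9, Brisco 5, Carrow 5, Dorne 6 — total 25, matching the house size, so no adjustment is needed.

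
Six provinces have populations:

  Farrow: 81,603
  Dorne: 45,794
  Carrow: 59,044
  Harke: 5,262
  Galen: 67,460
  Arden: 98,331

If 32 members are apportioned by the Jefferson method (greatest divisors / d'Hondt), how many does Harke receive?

0

Standard divisor 357494/32 ≈ 11171.688; standard quotas: Farrow 7.304, Dorne 4.099, Carrow 5.285, Harke 0.471, Galen 6.038, Arden 8.802.
Rounding down gives 7, 4, 5, 0, 6, 8 = 30 seats, so the divisor must be adjusted.
With modified divisor 10000: modified quotas Farrow 8.160, Dorne 4.579, Carrow 5.904, Harke 0.526, Galen 6.746, Arden 9.833.
Rounding down: Farrow 8, Dorne 4, Carrow 5, Harke 0, Galen 6, Arden 9 (total 32).
Harke receives 0.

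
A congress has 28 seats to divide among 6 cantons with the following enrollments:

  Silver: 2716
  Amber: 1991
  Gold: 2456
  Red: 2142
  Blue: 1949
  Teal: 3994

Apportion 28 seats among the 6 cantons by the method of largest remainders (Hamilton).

Silver 5; Amber 4; Gold 4; Red 4; Blue 4; Teal 7

Standard divisor: 15248 ÷ 28 ≈ 544.571.
Standard quotas: Silver 4.987, Amber 3.656, Gold 4.510, Red 3.933, Blue 3.579, Teal 7.334.
Lower quotas: Silver 4, Amber 3, Gold 4, Red 3, Blue 3, Teal 7 (sum 24, leaving 4 seats).
Remainders in descending order: Silver 0.987, Red 0.933, Amber 0.656, Blue 0.579, Gold 0.510, Teal 0.334.
The surplus seats go to Silver, Red, Amber, Blue.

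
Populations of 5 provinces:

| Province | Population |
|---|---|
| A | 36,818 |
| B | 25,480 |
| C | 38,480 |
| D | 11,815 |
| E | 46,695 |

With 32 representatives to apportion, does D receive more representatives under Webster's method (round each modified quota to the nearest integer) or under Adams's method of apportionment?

Adams

Webster: A 7, B 5, C 8, D 2, E 10.
Adams: A 7, B 5, C 8, D 3, E 9.
D gets 2 under Webster and 3 under Adams.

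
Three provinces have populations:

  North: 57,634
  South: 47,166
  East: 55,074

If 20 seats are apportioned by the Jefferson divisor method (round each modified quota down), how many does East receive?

7

Standard divisor 159874/20 ≈ 7993.7; standard quotas: North 7.210, South 5.900, East 6.890.
Rounding down gives 7, 5, 6 = 18 seats, so the divisor must be adjusted.
With modified divisor 7500: modified quotas North 7.685, South 6.289, East 7.343.
Rounding down: North 7, South 6, East 7 (total 20).
East receives 7.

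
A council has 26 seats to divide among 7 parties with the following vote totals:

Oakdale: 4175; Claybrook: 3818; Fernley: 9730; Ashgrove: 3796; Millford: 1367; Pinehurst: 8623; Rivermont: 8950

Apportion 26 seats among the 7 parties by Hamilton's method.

Oakdale 3, Claybrook 2, Fernley 6, Ashgrove 2, Millford 1, Pinehurst 6, Rivermont 6

Total 40459; standard divisor 40459/26 ≈ 1556.115.
Standard quotas: Oakdale 2.6830, Claybrook 2.4535, Fernley 6.2527, Ashgrove 2.4394, Millford 0.8785, Pinehurst 5.5414, Rivermont 5.7515.
Lower quotas: Oakdale 2, Claybrook 2, Fernley 6, Ashgrove 2, Millford 0, Pinehurst 5, Rivermont 5 (sum 22, leaving 4 seats).
Remainders in descending order: Millford 0.8785, Rivermont 0.7515, Oakdale 0.6830, Pinehurst 0.5414, Claybrook 0.4535, Ashgrove 0.4394, Fernley 0.2527.
Largest remainders: Millford, Rivermont, Oakdale, Pinehurst receive the extra seats.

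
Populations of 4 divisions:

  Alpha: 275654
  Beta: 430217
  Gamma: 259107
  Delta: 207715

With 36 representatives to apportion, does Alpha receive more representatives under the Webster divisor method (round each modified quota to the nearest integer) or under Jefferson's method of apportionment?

Webster: Alpha 9, Beta 13, Gamma 8, Delta 6.
Jefferson: Alpha 8, Beta 14, Gamma 8, Delta 6.
Alpha gets 9 under Webster and 8 under Jefferson.

Webster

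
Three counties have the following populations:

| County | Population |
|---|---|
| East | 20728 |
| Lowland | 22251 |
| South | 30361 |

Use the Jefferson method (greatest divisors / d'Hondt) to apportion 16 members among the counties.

East 4, Lowland 5, South 7

Standard divisor 73340/16 ≈ 4583.75; standard quotas: East 4.522, Lowland 4.854, South 6.624.
Rounding down gives 4, 4, 6 = 14 seats, so the divisor must be adjusted.
With modified divisor 4200: modified quotas East 4.935, Lowland 5.298, South 7.229.
Rounding down: East 4, Lowland 5, South 7 (total 16).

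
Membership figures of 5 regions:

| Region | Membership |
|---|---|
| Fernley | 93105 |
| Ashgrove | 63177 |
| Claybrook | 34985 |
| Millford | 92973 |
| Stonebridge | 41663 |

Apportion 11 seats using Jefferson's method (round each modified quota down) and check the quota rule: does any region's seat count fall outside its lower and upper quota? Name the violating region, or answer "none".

none

Standard quotas: Fernley 3.143, Ashgrove 2.132, Claybrook 1.181, Millford 3.138, Stonebridge 1.406.
Jefferson allocation: Fernley 4, Ashgrove 2, Claybrook 1, Millford 3, Stonebridge 1.
Every allocation lies between the lower and upper quota.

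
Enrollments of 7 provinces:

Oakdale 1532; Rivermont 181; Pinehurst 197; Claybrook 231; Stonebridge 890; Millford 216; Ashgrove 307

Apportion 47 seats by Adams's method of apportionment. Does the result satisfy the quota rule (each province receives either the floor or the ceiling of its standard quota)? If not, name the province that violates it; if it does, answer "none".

Standard quotas: Oakdale 20.260, Rivermont 2.394, Pinehurst 2.605, Claybrook 3.055, Stonebridge 11.770, Millford 2.856, Ashgrove 4.060.
Adams allocation: Oakdale 19, Rivermont 3, Pinehurst 3, Claybrook 3, Stonebridge 12, Millford 3, Ashgrove 4.
Oakdale has quota 20.260 (lower 20, upper 21) but receives 19 — outside the quota interval.

Oakdale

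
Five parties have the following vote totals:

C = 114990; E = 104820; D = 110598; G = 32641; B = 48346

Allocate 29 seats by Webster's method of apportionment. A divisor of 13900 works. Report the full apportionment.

With modified divisor 13900: modified quotas C 8.273, E 7.541, D 7.957, G 2.348, B 3.478.
Rounding to the nearest integer: C 8, E 8, D 8, G 2, B 3 (total 29).

C 8; E 8; D 8; G 2; B 3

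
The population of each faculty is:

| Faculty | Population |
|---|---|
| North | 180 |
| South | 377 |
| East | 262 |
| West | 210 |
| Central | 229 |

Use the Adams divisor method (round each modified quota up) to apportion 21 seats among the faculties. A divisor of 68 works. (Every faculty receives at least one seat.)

With modified divisor 68: modified quotas North 2.647, South 5.544, East 3.853, West 3.088, Central 3.368.
Rounding up: North 3, South 6, East 4, West 4, Central 4 (total 21).

North=3; South=6; East=4; West=4; Central=4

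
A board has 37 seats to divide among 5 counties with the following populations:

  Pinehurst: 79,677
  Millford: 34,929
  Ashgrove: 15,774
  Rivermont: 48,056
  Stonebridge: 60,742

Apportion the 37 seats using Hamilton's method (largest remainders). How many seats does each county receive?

Pinehurst=12, Millford=5, Ashgrove=3, Rivermont=8, Stonebridge=9

Total 239178; standard divisor 239178/37 ≈ 6464.27.
Standard quotas: Pinehurst 12.3258, Millford 5.4034, Ashgrove 2.4402, Rivermont 7.4341, Stonebridge 9.3966.
Lower quotas: Pinehurst 12, Millford 5, Ashgrove 2, Rivermont 7, Stonebridge 9 (sum 35, leaving 2 seats).
Remainders in descending order: Ashgrove 0.4402, Rivermont 0.4341, Millford 0.4034, Stonebridge 0.3966, Pinehurst 0.3258.
Largest remainders: Ashgrove, Rivermont receive the extra seats.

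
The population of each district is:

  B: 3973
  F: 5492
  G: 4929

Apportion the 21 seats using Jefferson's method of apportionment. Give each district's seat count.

Standard divisor 14394/21 ≈ 685.429; standard quotas: B 5.796, F 8.013, G 7.191.
Rounding down gives 5, 8, 7 = 20 seats, so the divisor must be adjusted.
With modified divisor 640: modified quotas B 6.208, F 8.581, G 7.702.
Rounding down: B 6, F 8, G 7 (total 21).

B 6, F 8, G 7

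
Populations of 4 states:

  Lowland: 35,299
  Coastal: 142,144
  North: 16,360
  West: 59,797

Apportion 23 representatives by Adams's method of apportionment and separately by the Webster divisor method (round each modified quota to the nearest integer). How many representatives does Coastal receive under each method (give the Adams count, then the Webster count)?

Adams: Lowland 3, Coastal 12, North 2, West 6.
Webster: Lowland 3, Coastal 13, North 2, West 5.
Coastal gets 12 under Adams and 13 under Webster.

12 and 13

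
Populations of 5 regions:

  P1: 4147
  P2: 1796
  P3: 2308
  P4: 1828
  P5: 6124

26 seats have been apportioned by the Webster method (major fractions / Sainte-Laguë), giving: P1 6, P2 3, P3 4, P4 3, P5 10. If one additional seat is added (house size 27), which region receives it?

Priority for the next seat is population ÷ (current seats + 0.5).
Priorities: P1 638.000, P2 513.143, P3 512.889, P4 522.286, P5 583.238.
Highest priority: P1.

P1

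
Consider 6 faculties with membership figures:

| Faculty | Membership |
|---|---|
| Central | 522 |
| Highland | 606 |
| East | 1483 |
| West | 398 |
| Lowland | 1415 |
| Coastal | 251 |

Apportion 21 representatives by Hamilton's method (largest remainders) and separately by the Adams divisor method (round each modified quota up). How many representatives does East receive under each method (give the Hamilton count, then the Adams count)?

7 and 6

Hamilton: Central 2, Highland 3, East 7, West 2, Lowland 6, Coastal 1.
Adams: Central 3, Highland 3, East 6, West 2, Lowland 6, Coastal 1.
East gets 7 under Hamilton and 6 under Adams.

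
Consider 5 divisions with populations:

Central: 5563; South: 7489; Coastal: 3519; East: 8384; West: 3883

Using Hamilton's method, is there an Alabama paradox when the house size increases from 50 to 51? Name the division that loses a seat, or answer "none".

At 50 seats: Central 10, South 13, Coastal 6, East 14, West 7.
At 51 seats: Central 10, South 13, Coastal 6, East 15, West 7.
No division's allocation decreased.

none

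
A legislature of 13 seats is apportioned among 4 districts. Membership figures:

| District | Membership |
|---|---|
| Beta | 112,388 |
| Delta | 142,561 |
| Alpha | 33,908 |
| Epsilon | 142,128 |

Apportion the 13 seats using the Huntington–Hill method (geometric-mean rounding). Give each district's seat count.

Beta=4; Delta=4; Alpha=1; Epsilon=4

With divisor 32161: modified quotas Beta 3.495, Delta 4.433, Alpha 1.054, Epsilon 4.419.
Geometric-mean thresholds: Beta √(3·4)=3.464, Delta √(4·5)=4.472, Alpha √(1·2)=1.414, Epsilon √(4·5)=4.472.
Each quota rounded against its threshold gives Beta 4, Delta 4, Alpha 1, Epsilon 4 (total 13).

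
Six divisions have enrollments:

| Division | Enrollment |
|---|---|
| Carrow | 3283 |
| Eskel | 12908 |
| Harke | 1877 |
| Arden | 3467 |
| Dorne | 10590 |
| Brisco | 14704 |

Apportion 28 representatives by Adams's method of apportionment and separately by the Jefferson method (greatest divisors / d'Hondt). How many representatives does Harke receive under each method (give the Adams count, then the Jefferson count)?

Adams: Carrow 2, Eskel 8, Harke 2, Arden 2, Dorne 6, Brisco 8.
Jefferson: Carrow 2, Eskel 8, Harke 1, Arden 2, Dorne 6, Brisco 9.
Harke gets 2 under Adams and 1 under Jefferson.

2 and 1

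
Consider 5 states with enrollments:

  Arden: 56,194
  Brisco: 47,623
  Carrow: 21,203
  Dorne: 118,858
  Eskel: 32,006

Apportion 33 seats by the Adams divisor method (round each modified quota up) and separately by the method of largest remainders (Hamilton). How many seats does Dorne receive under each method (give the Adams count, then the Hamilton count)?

Adams: Arden 7, Brisco 6, Carrow 3, Dorne 13, Eskel 4.
Hamilton: Arden 7, Brisco 6, Carrow 2, Dorne 14, Eskel 4.
Dorne gets 13 under Adams and 14 under Hamilton.

13 and 14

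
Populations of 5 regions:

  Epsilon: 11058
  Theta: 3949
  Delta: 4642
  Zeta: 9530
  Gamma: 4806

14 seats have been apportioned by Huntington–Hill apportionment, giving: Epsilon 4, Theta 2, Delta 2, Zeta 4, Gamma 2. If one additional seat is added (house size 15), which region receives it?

Priority for the next seat is population ÷ (√(s·(s+1))).
Priorities: Epsilon 2472.644, Theta 1612.172, Delta 1895.089, Zeta 2130.973, Gamma 1962.041.
Highest priority: Epsilon.

Epsilon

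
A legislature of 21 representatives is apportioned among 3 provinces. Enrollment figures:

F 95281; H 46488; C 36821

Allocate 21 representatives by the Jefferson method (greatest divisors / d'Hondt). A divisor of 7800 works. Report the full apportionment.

F 12, H 5, C 4

With modified divisor 7800: modified quotas F 12.216, H 5.960, C 4.721.
Rounding down: F 12, H 5, C 4 (total 21).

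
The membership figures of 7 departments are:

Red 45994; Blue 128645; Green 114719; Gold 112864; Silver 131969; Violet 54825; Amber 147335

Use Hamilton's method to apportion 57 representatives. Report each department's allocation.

Standard divisor: 736351 ÷ 57 ≈ 12918.439.
Standard quotas: Red 3.5603, Blue 9.9582, Green 8.8803, Gold 8.7367, Silver 10.2156, Violet 4.2439, Amber 11.4050.
Lower quotas: Red 3, Blue 9, Green 8, Gold 8, Silver 10, Violet 4, Amber 11 (sum 53, leaving 4 seats).
Remainders in descending order: Blue 0.9582, Green 0.8803, Gold 0.7367, Red 0.5603, Amber 0.4050, Violet 0.2439, Silver 0.2156.
The surplus seats go to Blue, Green, Gold, Red.

Red 4; Blue 10; Green 9; Gold 9; Silver 10; Violet 4; Amber 11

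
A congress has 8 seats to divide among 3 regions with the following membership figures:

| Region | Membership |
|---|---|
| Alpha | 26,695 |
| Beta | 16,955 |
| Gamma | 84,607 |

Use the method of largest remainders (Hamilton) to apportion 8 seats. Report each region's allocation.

Total 128257; standard divisor 128257/8 ≈ 16032.125.
Standard quotas: Alpha 1.6651, Beta 1.0576, Gamma 5.2773.
Lower quotas: Alpha 1, Beta 1, Gamma 5 (sum 7, leaving 1 seat).
Remainders in descending order: Alpha 0.6651, Gamma 0.2773, Beta 0.0576.
The surplus seat goes to Alpha.

Alpha 2; Beta 1; Gamma 5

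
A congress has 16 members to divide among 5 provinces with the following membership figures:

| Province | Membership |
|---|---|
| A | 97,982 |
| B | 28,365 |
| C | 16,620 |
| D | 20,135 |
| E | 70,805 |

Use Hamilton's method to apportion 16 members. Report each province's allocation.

Standard divisor: 233907 ÷ 16 ≈ 14619.188.
Standard quotas: A 6.7023, B 1.9403, C 1.1369, D 1.3773, E 4.8433.
Lower quotas: A 6, B 1, C 1, D 1, E 4 (sum 13, leaving 3 seats).
Remainders in descending order: B 0.9403, E 0.8433, A 0.7023, D 0.3773, C 0.1369.
The surplus seats go to B, E, A.

A 7; B 2; C 1; D 1; E 5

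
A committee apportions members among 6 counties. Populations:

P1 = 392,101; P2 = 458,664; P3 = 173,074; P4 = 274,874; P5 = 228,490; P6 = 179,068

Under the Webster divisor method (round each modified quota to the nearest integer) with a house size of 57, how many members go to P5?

Standard divisor 1706271/57 ≈ 29934.579; standard quotas: P1 13.099, P2 15.322, P3 5.782, P4 9.182, P5 7.633, P6 5.982.
Rounding to the nearest integer gives P1 13, P2 15, P3 6, P4 9, P5 8, P6 6 — total 57, matching the house size, so no adjustment is needed.
P5 receives 8.

8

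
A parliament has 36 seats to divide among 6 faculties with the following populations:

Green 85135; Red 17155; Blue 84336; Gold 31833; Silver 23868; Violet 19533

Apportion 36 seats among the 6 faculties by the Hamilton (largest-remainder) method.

Green=12; Red=2; Blue=12; Gold=4; Silver=3; Violet=3

Standard divisor: 261860 ÷ 36 ≈ 7273.889.
Standard quotas: Green 11.7042, Red 2.3584, Blue 11.5943, Gold 4.3763, Silver 3.2813, Violet 2.6854.
Lower quotas: Green 11, Red 2, Blue 11, Gold 4, Silver 3, Violet 2 (sum 33, leaving 3 seats).
Remainders in descending order: Green 0.7042, Violet 0.6854, Blue 0.5943, Gold 0.3763, Red 0.3584, Silver 0.2813.
Largest remainders: Green, Violet, Blue receive the extra seats.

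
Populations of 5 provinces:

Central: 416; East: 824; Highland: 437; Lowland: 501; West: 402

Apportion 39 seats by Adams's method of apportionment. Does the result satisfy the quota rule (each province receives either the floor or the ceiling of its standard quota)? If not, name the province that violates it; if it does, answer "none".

Standard quotas: Central 6.288, East 12.456, Highland 6.606, Lowland 7.573, West 6.077.
Adams allocation: Central 6, East 12, Highland 7, Lowland 8, West 6.
Every allocation lies between the lower and upper quota.

none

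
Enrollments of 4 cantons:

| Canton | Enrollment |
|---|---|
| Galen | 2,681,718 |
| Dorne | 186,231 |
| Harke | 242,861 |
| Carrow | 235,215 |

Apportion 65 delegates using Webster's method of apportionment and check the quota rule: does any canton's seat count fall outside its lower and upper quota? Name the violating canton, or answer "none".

Galen

Standard quotas: Galen 52.095, Dorne 3.618, Harke 4.718, Carrow 4.569.
Webster allocation: Galen 51, Dorne 4, Harke 5, Carrow 5.
Galen has quota 52.095 (lower 52, upper 53) but receives 51 — outside the quota interval.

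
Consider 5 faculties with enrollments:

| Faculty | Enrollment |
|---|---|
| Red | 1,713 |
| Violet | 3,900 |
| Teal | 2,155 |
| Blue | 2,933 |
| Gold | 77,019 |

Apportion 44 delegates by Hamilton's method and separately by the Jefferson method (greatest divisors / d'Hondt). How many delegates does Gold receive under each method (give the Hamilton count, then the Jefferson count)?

Hamilton: Red 1, Violet 2, Teal 1, Blue 1, Gold 39.
Jefferson: Red 0, Violet 2, Teal 1, Blue 1, Gold 40.
Gold gets 39 under Hamilton and 40 under Jefferson.

39 and 40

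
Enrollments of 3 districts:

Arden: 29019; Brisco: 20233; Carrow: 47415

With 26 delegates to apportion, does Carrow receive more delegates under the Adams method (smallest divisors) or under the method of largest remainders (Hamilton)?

Hamilton

Adams: Arden 8, Brisco 6, Carrow 12.
Hamilton: Arden 8, Brisco 5, Carrow 13.
Carrow gets 12 under Adams and 13 under Hamilton.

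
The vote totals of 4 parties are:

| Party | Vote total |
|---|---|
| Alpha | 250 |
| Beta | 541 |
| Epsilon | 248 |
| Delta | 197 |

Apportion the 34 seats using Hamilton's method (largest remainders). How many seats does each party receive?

Alpha: 7, Beta: 15, Epsilon: 7, Delta: 5

Total 1236; standard divisor 1236/34 ≈ 36.353.
Standard quotas: Alpha 6.877, Beta 14.882, Epsilon 6.822, Delta 5.419.
Lower quotas: Alpha 6, Beta 14, Epsilon 6, Delta 5 (sum 31, leaving 3 seats).
Remainders in descending order: Beta 0.882, Alpha 0.877, Epsilon 0.822, Delta 0.419.
The surplus seats go to Beta, Alpha, Epsilon.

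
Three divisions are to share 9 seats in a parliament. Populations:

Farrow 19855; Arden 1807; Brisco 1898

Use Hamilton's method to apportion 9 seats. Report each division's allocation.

Farrow: 7, Arden: 1, Brisco: 1

Standard divisor: 23560 ÷ 9 ≈ 2617.778.
Standard quotas: Farrow 7.5847, Arden 0.6903, Brisco 0.7250.
Lower quotas: Farrow 7, Arden 0, Brisco 0 (sum 7, leaving 2 seats).
Remainders in descending order: Brisco 0.7250, Arden 0.6903, Farrow 0.5847.
Largest remainders: Brisco, Arden receive the extra seats.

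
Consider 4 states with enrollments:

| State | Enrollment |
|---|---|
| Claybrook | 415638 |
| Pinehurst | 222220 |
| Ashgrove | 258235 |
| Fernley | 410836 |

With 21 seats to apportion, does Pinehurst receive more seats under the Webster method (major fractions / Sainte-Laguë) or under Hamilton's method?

Webster: Claybrook 7, Pinehurst 4, Ashgrove 4, Fernley 6.
Hamilton: Claybrook 7, Pinehurst 3, Ashgrove 4, Fernley 7.
Pinehurst gets 4 under Webster and 3 under Hamilton.

Webster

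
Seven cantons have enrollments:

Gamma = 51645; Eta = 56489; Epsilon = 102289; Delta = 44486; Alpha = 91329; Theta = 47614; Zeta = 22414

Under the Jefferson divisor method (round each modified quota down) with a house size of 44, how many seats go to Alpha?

10

Standard divisor 416266/44 ≈ 9460.591; standard quotas: Gamma 5.459, Eta 5.971, Epsilon 10.812, Delta 4.702, Alpha 9.654, Theta 5.033, Zeta 2.369.
Rounding down gives 5, 5, 10, 4, 9, 5, 2 = 40 seats, so the divisor must be adjusted.
With modified divisor 8800: modified quotas Gamma 5.869, Eta 6.419, Epsilon 11.624, Delta 5.055, Alpha 10.378, Theta 5.411, Zeta 2.547.
Rounding down: Gamma 5, Eta 6, Epsilon 11, Delta 5, Alpha 10, Theta 5, Zeta 2 (total 44).
Alpha receives 10.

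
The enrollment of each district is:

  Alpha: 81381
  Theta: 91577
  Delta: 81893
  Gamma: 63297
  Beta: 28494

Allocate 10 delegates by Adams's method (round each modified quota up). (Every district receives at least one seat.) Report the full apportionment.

Standard divisor 346642/10 ≈ 34664.2; standard quotas: Alpha 2.348, Theta 2.642, Delta 2.362, Gamma 1.826, Beta 0.822.
Rounding up gives 3, 3, 3, 2, 1 = 12 seats, so the divisor must be adjusted.
With modified divisor 43400: modified quotas Alpha 1.875, Theta 2.110, Delta 1.887, Gamma 1.458, Beta 0.657.
Rounding up: Alpha 2, Theta 3, Delta 2, Gamma 2, Beta 1 (total 10).

Alpha 2, Theta 3, Delta 2, Gamma 2, Beta 1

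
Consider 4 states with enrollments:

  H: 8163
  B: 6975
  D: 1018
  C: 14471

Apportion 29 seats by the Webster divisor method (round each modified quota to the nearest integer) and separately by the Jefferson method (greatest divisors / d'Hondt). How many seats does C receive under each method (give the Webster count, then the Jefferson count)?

Webster: H 8, B 7, D 1, C 13.
Jefferson: H 8, B 6, D 1, C 14.
C gets 13 under Webster and 14 under Jefferson.

13 and 14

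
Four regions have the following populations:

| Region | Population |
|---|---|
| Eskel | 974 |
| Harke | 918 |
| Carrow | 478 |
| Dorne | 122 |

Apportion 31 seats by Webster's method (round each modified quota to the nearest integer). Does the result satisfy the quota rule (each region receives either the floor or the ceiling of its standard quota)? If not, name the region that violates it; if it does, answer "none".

none

Standard quotas: Eskel 12.116, Harke 11.420, Carrow 5.946, Dorne 1.518.
Webster allocation: Eskel 12, Harke 11, Carrow 6, Dorne 2.
Every allocation lies between the lower and upper quota.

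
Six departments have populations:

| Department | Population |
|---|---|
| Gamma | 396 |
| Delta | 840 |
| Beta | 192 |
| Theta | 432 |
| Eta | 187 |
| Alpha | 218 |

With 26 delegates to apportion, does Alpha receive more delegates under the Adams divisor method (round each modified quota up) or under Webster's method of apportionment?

Adams

Adams: Gamma 5, Delta 9, Beta 2, Theta 5, Eta 2, Alpha 3.
Webster: Gamma 5, Delta 10, Beta 2, Theta 5, Eta 2, Alpha 2.
Alpha gets 3 under Adams and 2 under Webster.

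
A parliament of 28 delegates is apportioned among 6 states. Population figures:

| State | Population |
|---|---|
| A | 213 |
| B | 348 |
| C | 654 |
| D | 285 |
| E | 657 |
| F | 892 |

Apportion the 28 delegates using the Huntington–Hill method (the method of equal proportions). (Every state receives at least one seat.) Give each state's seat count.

A 2, B 3, C 6, D 3, E 6, F 8

With divisor 111: modified quotas A 1.919, B 3.135, C 5.892, D 2.568, E 5.919, F 8.036.
Geometric-mean thresholds: A √(1·2)=1.414, B √(3·4)=3.464, C √(5·6)=5.477, D √(2·3)=2.449, E √(5·6)=5.477, F √(8·9)=8.485.
Each quota rounded against its threshold gives A 2, B 3, C 6, D 3, E 6, F 8 (total 28).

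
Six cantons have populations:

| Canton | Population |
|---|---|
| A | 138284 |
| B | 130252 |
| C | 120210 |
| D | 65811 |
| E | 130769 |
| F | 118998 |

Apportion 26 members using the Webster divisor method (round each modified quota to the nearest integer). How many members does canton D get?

Standard divisor 704324/26 ≈ 27089.385; standard quotas: A 5.105, B 4.808, C 4.438, D 2.429, E 4.827, F 4.393.
Rounding to the nearest integer gives 5, 5, 4, 2, 5, 4 = 25 seats, so the divisor must be adjusted.
With modified divisor 26580: modified quotas A 5.203, B 4.900, C 4.523, D 2.476, E 4.920, F 4.477.
Rounding to the nearest integer: A 5, B 5, C 5, D 2, E 5, F 4 (total 26).
D receives 2.

2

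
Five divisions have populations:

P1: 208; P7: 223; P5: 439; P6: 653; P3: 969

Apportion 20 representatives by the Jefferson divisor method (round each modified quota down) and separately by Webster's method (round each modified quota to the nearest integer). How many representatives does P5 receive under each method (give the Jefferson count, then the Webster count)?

4 and 3

Jefferson: P1 1, P7 2, P5 4, P6 5, P3 8.
Webster: P1 2, P7 2, P5 3, P6 5, P3 8.
P5 gets 4 under Jefferson and 3 under Webster.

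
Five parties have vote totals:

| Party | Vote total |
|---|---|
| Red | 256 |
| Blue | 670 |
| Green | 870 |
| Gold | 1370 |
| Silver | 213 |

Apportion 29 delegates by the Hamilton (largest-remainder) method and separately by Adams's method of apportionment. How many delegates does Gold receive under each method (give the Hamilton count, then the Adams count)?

Hamilton: Red 2, Blue 6, Green 7, Gold 12, Silver 2.
Adams: Red 3, Blue 6, Green 7, Gold 11, Silver 2.
Gold gets 12 under Hamilton and 11 under Adams.

12 and 11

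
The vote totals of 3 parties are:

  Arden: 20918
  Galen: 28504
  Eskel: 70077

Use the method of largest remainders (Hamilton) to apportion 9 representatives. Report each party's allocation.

Arden: 2; Galen: 2; Eskel: 5

Standard divisor: 119499 ÷ 9 ≈ 13277.667.
Standard quotas: Arden 1.5754, Galen 2.1468, Eskel 5.2778.
Lower quotas: Arden 1, Galen 2, Eskel 5 (sum 8, leaving 1 seat).
Remainders in descending order: Arden 0.5754, Eskel 0.2778, Galen 0.1468.
The surplus seat goes to Arden.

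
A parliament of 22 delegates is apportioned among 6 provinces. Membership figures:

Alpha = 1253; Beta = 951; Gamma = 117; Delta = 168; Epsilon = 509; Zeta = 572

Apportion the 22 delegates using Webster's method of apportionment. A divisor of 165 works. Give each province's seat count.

Alpha 8; Beta 6; Gamma 1; Delta 1; Epsilon 3; Zeta 3

With modified divisor 165: modified quotas Alpha 7.594, Beta 5.764, Gamma 0.709, Delta 1.018, Epsilon 3.085, Zeta 3.467.
Rounding to the nearest integer: Alpha 8, Beta 6, Gamma 1, Delta 1, Epsilon 3, Zeta 3 (total 22).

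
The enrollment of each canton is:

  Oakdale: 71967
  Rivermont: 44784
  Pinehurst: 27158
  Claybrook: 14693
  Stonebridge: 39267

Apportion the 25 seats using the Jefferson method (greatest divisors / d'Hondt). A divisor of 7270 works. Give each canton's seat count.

Oakdale: 9, Rivermont: 6, Pinehurst: 3, Claybrook: 2, Stonebridge: 5

With modified divisor 7270: modified quotas Oakdale 9.899, Rivermont 6.160, Pinehurst 3.736, Claybrook 2.021, Stonebridge 5.401.
Rounding down: Oakdale 9, Rivermont 6, Pinehurst 3, Claybrook 2, Stonebridge 5 (total 25).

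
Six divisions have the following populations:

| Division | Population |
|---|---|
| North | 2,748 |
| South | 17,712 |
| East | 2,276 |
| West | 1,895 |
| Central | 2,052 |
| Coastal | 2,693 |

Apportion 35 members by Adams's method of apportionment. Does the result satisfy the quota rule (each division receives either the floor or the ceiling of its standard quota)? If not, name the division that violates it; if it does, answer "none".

South

Standard quotas: North 3.274, South 21.103, East 2.712, West 2.258, Central 2.445, Coastal 3.209.
Adams allocation: North 3, South 20, East 3, West 3, Central 3, Coastal 3.
South has quota 21.103 (lower 21, upper 22) but receives 20 — outside the quota interval.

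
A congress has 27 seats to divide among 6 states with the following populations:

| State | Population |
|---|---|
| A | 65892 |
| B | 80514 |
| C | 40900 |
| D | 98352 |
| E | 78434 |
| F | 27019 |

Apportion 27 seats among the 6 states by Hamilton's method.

A=4; B=6; C=3; D=7; E=5; F=2

The standard divisor is 391111/27 ≈ 14485.593.
Standard quotas: A 4.5488, B 5.5582, C 2.8235, D 6.7896, E 5.4146, F 1.8652.
Lower quotas: A 4, B 5, C 2, D 6, E 5, F 1 (sum 23, leaving 4 seats).
Remainders in descending order: F 0.8652, C 0.8235, D 0.7896, B 0.5582, A 0.5488, E 0.4146.
The surplus seats go to F, C, D, B.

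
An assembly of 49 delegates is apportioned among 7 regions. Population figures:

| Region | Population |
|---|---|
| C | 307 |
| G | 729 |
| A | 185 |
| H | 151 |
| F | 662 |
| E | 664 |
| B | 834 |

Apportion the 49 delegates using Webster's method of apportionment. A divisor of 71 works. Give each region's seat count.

With modified divisor 71: modified quotas C 4.324, G 10.268, A 2.606, H 2.127, F 9.324, E 9.352, B 11.746.
Rounding to the nearest integer: C 4, G 10, A 3, H 2, F 9, E 9, B 12 (total 49).

C=4, G=10, A=3, H=2, F=9, E=9, B=12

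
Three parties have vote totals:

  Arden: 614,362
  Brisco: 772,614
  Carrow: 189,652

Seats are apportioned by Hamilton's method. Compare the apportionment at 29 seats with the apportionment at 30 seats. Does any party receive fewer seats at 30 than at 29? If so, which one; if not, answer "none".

Carrow

At 29 seats: Arden 11, Brisco 14, Carrow 4.
At 30 seats: Arden 12, Brisco 15, Carrow 3.
Carrow drops from 4 to 3.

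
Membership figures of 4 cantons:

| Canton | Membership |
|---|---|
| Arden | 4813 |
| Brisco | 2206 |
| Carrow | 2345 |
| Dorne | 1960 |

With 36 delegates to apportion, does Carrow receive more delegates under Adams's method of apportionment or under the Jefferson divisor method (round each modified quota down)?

Adams: Arden 15, Brisco 7, Carrow 8, Dorne 6.
Jefferson: Arden 16, Brisco 7, Carrow 7, Dorne 6.
Carrow gets 8 under Adams and 7 under Jefferson.

Adams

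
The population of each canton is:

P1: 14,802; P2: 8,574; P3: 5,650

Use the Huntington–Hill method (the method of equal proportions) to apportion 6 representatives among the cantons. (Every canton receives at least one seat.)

P1 3; P2 2; P3 1

With divisor 5158: modified quotas P1 2.870, P2 1.662, P3 1.095.
Geometric-mean thresholds: P1 √(2·3)=2.449, P2 √(1·2)=1.414, P3 √(1·2)=1.414.
Each quota rounded against its threshold gives P1 3, P2 2, P3 1 (total 6).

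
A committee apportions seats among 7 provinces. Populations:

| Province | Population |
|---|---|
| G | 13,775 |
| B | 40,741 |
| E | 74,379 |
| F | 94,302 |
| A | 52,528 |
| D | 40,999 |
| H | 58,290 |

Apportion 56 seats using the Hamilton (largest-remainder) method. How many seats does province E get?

11

The standard divisor is 375014/56 ≈ 6696.679.
Standard quotas: G 2.0570, B 6.0838, E 11.1068, F 14.0819, A 7.8439, D 6.1223, H 8.7043.
Lower quotas: G 2, B 6, E 11, F 14, A 7, D 6, H 8 (sum 54, leaving 2 seats).
Remainders in descending order: A 0.8439, H 0.7043, D 0.1223, E 0.1068, B 0.0838, F 0.0819, G 0.0570.
Largest remainders: A, H receive the extra seats.
E receives 11.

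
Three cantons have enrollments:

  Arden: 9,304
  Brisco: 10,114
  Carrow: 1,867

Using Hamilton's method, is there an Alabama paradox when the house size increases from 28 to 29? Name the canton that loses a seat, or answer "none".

At 28 seats: Arden 12, Brisco 13, Carrow 3.
At 29 seats: Arden 13, Brisco 14, Carrow 2.
Carrow drops from 3 to 2.

Carrow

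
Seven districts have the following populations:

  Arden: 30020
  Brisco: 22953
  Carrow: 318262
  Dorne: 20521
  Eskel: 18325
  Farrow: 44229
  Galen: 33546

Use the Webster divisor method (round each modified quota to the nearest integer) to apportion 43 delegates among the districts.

Arden=3, Brisco=2, Carrow=27, Dorne=2, Eskel=2, Farrow=4, Galen=3

Standard divisor 487856/43 ≈ 11345.488; standard quotas: Arden 2.646, Brisco 2.023, Carrow 28.052, Dorne 1.809, Eskel 1.615, Farrow 3.898, Galen 2.957.
Rounding to the nearest integer gives 3, 2, 28, 2, 2, 4, 3 = 44 seats, so the divisor must be adjusted.
With modified divisor 11800: modified quotas Arden 2.544, Brisco 1.945, Carrow 26.971, Dorne 1.739, Eskel 1.553, Farrow 3.748, Galen 2.843.
Rounding to the nearest integer: Arden 3, Brisco 2, Carrow 27, Dorne 2, Eskel 2, Farrow 4, Galen 3 (total 43).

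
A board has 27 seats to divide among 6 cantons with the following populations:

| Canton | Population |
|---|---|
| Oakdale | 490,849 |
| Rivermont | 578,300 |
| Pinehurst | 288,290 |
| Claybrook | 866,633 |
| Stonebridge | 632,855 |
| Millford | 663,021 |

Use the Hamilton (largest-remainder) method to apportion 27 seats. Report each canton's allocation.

Oakdale 4, Rivermont 4, Pinehurst 2, Claybrook 7, Stonebridge 5, Millford 5

The standard divisor is 3519948/27 ≈ 130368.444.
Standard quotas: Oakdale 3.7651, Rivermont 4.4359, Pinehurst 2.2113, Claybrook 6.6476, Stonebridge 4.8544, Millford 5.0857.
Lower quotas: Oakdale 3, Rivermont 4, Pinehurst 2, Claybrook 6, Stonebridge 4, Millford 5 (sum 24, leaving 3 seats).
Remainders in descending order: Stonebridge 0.8544, Oakdale 0.7651, Claybrook 0.6476, Rivermont 0.4359, Pinehurst 0.2113, Millford 0.0857.
The surplus seats go to Stonebridge, Oakdale, Claybrook.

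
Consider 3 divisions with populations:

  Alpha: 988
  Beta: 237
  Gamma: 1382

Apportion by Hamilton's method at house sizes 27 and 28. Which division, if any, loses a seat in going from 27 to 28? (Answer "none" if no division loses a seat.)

Beta

At 27 seats: Alpha 10, Beta 3, Gamma 14.
At 28 seats: Alpha 11, Beta 2, Gamma 15.
Beta drops from 3 to 2.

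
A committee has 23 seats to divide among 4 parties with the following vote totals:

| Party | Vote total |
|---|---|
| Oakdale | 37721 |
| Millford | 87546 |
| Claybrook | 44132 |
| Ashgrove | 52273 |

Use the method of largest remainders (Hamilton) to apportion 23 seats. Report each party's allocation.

Standard divisor: 221672 ÷ 23 ≈ 9637.913.
Standard quotas: Oakdale 3.9138, Millford 9.0835, Claybrook 4.5790, Ashgrove 5.4237.
Lower quotas: Oakdale 3, Millford 9, Claybrook 4, Ashgrove 5 (sum 21, leaving 2 seats).
Remainders in descending order: Oakdale 0.9138, Claybrook 0.5790, Ashgrove 0.4237, Millford 0.0835.
The surplus seats go to Oakdale, Claybrook.

Oakdale 4, Millford 9, Claybrook 5, Ashgrove 5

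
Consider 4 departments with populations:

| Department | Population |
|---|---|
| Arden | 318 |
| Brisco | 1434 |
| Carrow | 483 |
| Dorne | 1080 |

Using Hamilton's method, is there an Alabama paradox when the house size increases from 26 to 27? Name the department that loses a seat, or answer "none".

At 26 seats: Arden 3, Brisco 11, Carrow 4, Dorne 8.
At 27 seats: Arden 2, Brisco 12, Carrow 4, Dorne 9.
Arden drops from 3 to 2.

Arden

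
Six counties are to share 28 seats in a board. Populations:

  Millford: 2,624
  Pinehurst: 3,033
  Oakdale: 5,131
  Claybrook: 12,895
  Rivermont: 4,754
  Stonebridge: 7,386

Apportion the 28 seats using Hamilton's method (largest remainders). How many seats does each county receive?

Millford 2, Pinehurst 2, Oakdale 4, Claybrook 10, Rivermont 4, Stonebridge 6

Total 35823; standard divisor 35823/28 ≈ 1279.393.
Standard quotas: Millford 2.0510, Pinehurst 2.3707, Oakdale 4.0105, Claybrook 10.0790, Rivermont 3.7158, Stonebridge 5.7731.
Lower quotas: Millford 2, Pinehurst 2, Oakdale 4, Claybrook 10, Rivermont 3, Stonebridge 5 (sum 26, leaving 2 seats).
Remainders in descending order: Stonebridge 0.7731, Rivermont 0.7158, Pinehurst 0.3707, Claybrook 0.0790, Millford 0.0510, Oakdale 0.0105.
Largest remainders: Stonebridge, Rivermont receive the extra seats.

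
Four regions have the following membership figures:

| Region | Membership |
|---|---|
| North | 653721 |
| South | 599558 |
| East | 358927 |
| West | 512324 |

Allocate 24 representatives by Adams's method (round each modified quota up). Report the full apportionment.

Standard divisor 2124530/24 ≈ 88522.083; standard quotas: North 7.385, South 6.773, East 4.055, West 5.788.
Rounding up gives 8, 7, 5, 6 = 26 seats, so the divisor must be adjusted.
With modified divisor 96700: modified quotas North 6.760, South 6.200, East 3.712, West 5.298.
Rounding up: North 7, South 7, East 4, West 6 (total 24).

North 7, South 7, East 4, West 6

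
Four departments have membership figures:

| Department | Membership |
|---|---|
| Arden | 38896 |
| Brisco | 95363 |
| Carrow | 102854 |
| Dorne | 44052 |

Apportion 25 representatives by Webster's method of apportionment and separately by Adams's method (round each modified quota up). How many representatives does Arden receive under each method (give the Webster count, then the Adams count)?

Webster: Arden 3, Brisco 9, Carrow 9, Dorne 4.
Adams: Arden 4, Brisco 8, Carrow 9, Dorne 4.
Arden gets 3 under Webster and 4 under Adams.

3 and 4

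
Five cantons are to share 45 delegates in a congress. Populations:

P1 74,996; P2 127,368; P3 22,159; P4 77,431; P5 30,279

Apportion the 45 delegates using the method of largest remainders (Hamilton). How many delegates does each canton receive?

P1 10; P2 17; P3 3; P4 11; P5 4

The standard divisor is 332233/45 ≈ 7382.956.
Standard quotas: P1 10.1580, P2 17.2516, P3 3.0014, P4 10.4878, P5 4.1012.
Lower quotas: P1 10, P2 17, P3 3, P4 10, P5 4 (sum 44, leaving 1 seat).
Remainders in descending order: P4 0.4878, P2 0.2516, P1 0.1580, P5 0.1012, P3 0.0014.
The surplus seat goes to P4.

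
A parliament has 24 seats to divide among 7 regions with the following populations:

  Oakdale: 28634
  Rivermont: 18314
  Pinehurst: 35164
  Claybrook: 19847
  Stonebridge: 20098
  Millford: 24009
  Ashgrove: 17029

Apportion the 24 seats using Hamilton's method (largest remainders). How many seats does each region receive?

Standard divisor: 163095 ÷ 24 ≈ 6795.625.
Standard quotas: Oakdale 4.2136, Rivermont 2.6950, Pinehurst 5.1745, Claybrook 2.9206, Stonebridge 2.9575, Millford 3.5330, Ashgrove 2.5059.
Lower quotas: Oakdale 4, Rivermont 2, Pinehurst 5, Claybrook 2, Stonebridge 2, Millford 3, Ashgrove 2 (sum 20, leaving 4 seats).
Remainders in descending order: Stonebridge 0.9575, Claybrook 0.9206, Rivermont 0.6950, Millford 0.5330, Ashgrove 0.5059, Oakdale 0.2136, Pinehurst 0.1745.
Largest remainders: Stonebridge, Claybrook, Rivermont, Millford receive the extra seats.

Oakdale 4, Rivermont 3, Pinehurst 5, Claybrook 3, Stonebridge 3, Millford 4, Ashgrove 2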